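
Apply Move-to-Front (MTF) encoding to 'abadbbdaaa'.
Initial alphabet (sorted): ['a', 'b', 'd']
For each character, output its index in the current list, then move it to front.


MTF encoding:
'a': index 0 in ['a', 'b', 'd'] -> ['a', 'b', 'd']
'b': index 1 in ['a', 'b', 'd'] -> ['b', 'a', 'd']
'a': index 1 in ['b', 'a', 'd'] -> ['a', 'b', 'd']
'd': index 2 in ['a', 'b', 'd'] -> ['d', 'a', 'b']
'b': index 2 in ['d', 'a', 'b'] -> ['b', 'd', 'a']
'b': index 0 in ['b', 'd', 'a'] -> ['b', 'd', 'a']
'd': index 1 in ['b', 'd', 'a'] -> ['d', 'b', 'a']
'a': index 2 in ['d', 'b', 'a'] -> ['a', 'd', 'b']
'a': index 0 in ['a', 'd', 'b'] -> ['a', 'd', 'b']
'a': index 0 in ['a', 'd', 'b'] -> ['a', 'd', 'b']


Output: [0, 1, 1, 2, 2, 0, 1, 2, 0, 0]


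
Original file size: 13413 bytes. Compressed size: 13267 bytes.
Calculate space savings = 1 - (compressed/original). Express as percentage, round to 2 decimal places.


ratio = compressed/original = 13267/13413 = 0.989115
savings = 1 - ratio = 1 - 0.989115 = 0.010885
as a percentage: 0.010885 * 100 = 1.09%

Space savings = 1 - 13267/13413 = 1.09%


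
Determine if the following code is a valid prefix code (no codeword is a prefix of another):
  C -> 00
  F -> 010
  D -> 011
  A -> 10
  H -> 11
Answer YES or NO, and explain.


Checking each pair (does one codeword prefix another?):
  C='00' vs F='010': no prefix
  C='00' vs D='011': no prefix
  C='00' vs A='10': no prefix
  C='00' vs H='11': no prefix
  F='010' vs C='00': no prefix
  F='010' vs D='011': no prefix
  F='010' vs A='10': no prefix
  F='010' vs H='11': no prefix
  D='011' vs C='00': no prefix
  D='011' vs F='010': no prefix
  D='011' vs A='10': no prefix
  D='011' vs H='11': no prefix
  A='10' vs C='00': no prefix
  A='10' vs F='010': no prefix
  A='10' vs D='011': no prefix
  A='10' vs H='11': no prefix
  H='11' vs C='00': no prefix
  H='11' vs F='010': no prefix
  H='11' vs D='011': no prefix
  H='11' vs A='10': no prefix
No violation found over all pairs.

YES -- this is a valid prefix code. No codeword is a prefix of any other codeword.


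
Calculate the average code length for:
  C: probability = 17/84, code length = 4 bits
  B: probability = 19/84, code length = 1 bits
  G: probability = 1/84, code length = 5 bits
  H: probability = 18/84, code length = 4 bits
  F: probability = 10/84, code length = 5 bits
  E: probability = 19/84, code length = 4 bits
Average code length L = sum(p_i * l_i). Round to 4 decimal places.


Weighted contributions p_i * l_i:
  C: (17/84) * 4 = 68/84
  B: (19/84) * 1 = 19/84
  G: (1/84) * 5 = 5/84
  H: (18/84) * 4 = 72/84
  F: (10/84) * 5 = 50/84
  E: (19/84) * 4 = 76/84
Sum = (68 + 19 + 5 + 72 + 50 + 76)/84 = 290/84

L = 290/84 = 3.4524 bits/symbol


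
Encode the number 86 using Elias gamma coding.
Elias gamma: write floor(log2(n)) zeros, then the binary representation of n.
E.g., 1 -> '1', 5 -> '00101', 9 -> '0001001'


num_bits = floor(log2(86)) + 1 = 7
leading_zeros = num_bits - 1 = 6
binary(86) = 1010110

Elias gamma(86) = '000000' + '1010110' = 0000001010110 (13 bits)


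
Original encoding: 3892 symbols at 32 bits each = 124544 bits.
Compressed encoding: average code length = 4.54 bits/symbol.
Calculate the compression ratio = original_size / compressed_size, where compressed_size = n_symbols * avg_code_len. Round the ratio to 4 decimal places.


original_size = n_symbols * orig_bits = 3892 * 32 = 124544 bits
compressed_size = n_symbols * avg_code_len = 3892 * 4.54 = 17669.68 bits
ratio = original_size / compressed_size = 124544 / 17669.68 = 7.0485

Compression ratio = 7.0485


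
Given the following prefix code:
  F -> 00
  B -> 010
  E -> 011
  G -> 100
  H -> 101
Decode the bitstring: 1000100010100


Decoding step by step:
Bits 100 -> G
Bits 010 -> B
Bits 00 -> F
Bits 101 -> H
Bits 00 -> F


Decoded message: GBFHF


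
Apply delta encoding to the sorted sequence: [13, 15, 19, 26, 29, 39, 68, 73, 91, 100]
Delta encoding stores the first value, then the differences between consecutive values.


First value: 13
Deltas:
  15 - 13 = 2
  19 - 15 = 4
  26 - 19 = 7
  29 - 26 = 3
  39 - 29 = 10
  68 - 39 = 29
  73 - 68 = 5
  91 - 73 = 18
  100 - 91 = 9


Delta encoded: [13, 2, 4, 7, 3, 10, 29, 5, 18, 9]


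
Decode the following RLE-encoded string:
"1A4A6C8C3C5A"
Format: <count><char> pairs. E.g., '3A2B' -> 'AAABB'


Expanding each <count><char> pair:
  1A -> 'A'
  4A -> 'AAAA'
  6C -> 'CCCCCC'
  8C -> 'CCCCCCCC'
  3C -> 'CCC'
  5A -> 'AAAAA'

Decoded = AAAAACCCCCCCCCCCCCCCCCAAAAA


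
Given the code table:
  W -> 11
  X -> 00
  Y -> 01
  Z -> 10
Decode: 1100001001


Decoding:
11 -> W
00 -> X
00 -> X
10 -> Z
01 -> Y


Result: WXXZY


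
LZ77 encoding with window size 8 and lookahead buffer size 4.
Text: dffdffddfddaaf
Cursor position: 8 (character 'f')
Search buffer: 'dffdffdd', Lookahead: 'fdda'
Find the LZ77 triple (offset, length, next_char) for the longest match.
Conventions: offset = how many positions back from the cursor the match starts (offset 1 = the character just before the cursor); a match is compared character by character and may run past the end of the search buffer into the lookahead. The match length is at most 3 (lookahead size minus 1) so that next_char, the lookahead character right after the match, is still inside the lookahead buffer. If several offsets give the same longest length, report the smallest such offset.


Try each offset into the search buffer:
  offset=1 (pos 7, char 'd'): match length 0
  offset=2 (pos 6, char 'd'): match length 0
  offset=3 (pos 5, char 'f'): match length 3
  offset=4 (pos 4, char 'f'): match length 1
  offset=5 (pos 3, char 'd'): match length 0
  offset=6 (pos 2, char 'f'): match length 2
  offset=7 (pos 1, char 'f'): match length 1
  offset=8 (pos 0, char 'd'): match length 0
Longest match has length 3 at offset 3.
next_char = character at position 8 + 3 = 11 -> 'a'

Best match: offset=3, length=3 (matching 'fdd' starting at position 5)
LZ77 triple: (3, 3, 'a')


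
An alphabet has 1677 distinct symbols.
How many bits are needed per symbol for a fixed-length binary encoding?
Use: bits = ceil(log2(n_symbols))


log2(1677) = 10.7117
Bracket: 2^10 = 1024 < 1677 <= 2^11 = 2048
So ceil(log2(1677)) = 11

bits = ceil(log2(1677)) = ceil(10.7117) = 11 bits


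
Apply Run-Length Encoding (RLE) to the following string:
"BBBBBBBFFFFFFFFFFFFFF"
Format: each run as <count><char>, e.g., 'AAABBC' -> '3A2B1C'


Scanning runs left to right:
  i=0: run of 'B' x 7 -> '7B'
  i=7: run of 'F' x 14 -> '14F'

RLE = 7B14F


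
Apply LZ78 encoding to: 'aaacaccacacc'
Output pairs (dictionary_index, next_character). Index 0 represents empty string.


LZ78 encoding steps:
Dictionary: {0: ''}
Step 1: w='' (idx 0), next='a' -> output (0, 'a'), add 'a' as idx 1
Step 2: w='a' (idx 1), next='a' -> output (1, 'a'), add 'aa' as idx 2
Step 3: w='' (idx 0), next='c' -> output (0, 'c'), add 'c' as idx 3
Step 4: w='a' (idx 1), next='c' -> output (1, 'c'), add 'ac' as idx 4
Step 5: w='c' (idx 3), next='a' -> output (3, 'a'), add 'ca' as idx 5
Step 6: w='ca' (idx 5), next='c' -> output (5, 'c'), add 'cac' as idx 6
Step 7: w='c' (idx 3), end of input -> output (3, '')


Encoded: [(0, 'a'), (1, 'a'), (0, 'c'), (1, 'c'), (3, 'a'), (5, 'c'), (3, '')]


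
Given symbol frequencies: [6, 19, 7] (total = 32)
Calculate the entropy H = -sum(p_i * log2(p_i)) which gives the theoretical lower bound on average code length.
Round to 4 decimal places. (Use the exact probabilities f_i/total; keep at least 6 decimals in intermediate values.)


Per-symbol terms -p_i * log2(p_i) with p_i = f_i/32:
  p = 6/32 = 0.187500: log2(p) = -2.415037, -p*log2(p) = 0.452820
  p = 19/32 = 0.593750: log2(p) = -0.752072, -p*log2(p) = 0.446543
  p = 7/32 = 0.218750: log2(p) = -2.192645, -p*log2(p) = 0.479641
H = 0.452820 + 0.446543 + 0.479641 = 1.379004

H = 1.379 bits/symbol


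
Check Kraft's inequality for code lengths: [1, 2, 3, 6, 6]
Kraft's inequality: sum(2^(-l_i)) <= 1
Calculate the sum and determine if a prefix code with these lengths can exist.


Sum = 2^(-1) + 2^(-2) + 2^(-3) + 2^(-6) + 2^(-6)
    = 0.5 + 0.25 + 0.125 + 0.015625 + 0.015625
    = 58/64 = 0.90625
Since 0.90625 <= 1, Kraft's inequality IS satisfied.
A prefix code with these lengths CAN exist.

Kraft sum = 0.90625. Satisfied.


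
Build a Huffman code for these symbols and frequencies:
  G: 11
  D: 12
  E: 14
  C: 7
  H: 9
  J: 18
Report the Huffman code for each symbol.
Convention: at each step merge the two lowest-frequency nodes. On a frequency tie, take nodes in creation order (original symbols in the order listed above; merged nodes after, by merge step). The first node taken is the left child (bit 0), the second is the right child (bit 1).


Huffman tree construction:
Step 1: Merge C(7) + H(9) = 16
Step 2: Merge G(11) + D(12) = 23
Step 3: Merge E(14) + (C+H)(16) = 30
Step 4: Merge J(18) + (G+D)(23) = 41
Step 5: Merge (E+(C+H))(30) + (J+(G+D))(41) = 71
Read each symbol's code off the tree from the root (left child = 0, right child = 1).

Codes:
  G: 110 (length 3)
  D: 111 (length 3)
  E: 00 (length 2)
  C: 010 (length 3)
  H: 011 (length 3)
  J: 10 (length 2)
Average code length: 181/71 = 2.5493 bits/symbol


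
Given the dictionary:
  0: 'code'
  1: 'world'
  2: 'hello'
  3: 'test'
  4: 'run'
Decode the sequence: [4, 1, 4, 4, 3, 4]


Look up each index in the dictionary:
  4 -> 'run'
  1 -> 'world'
  4 -> 'run'
  4 -> 'run'
  3 -> 'test'
  4 -> 'run'

Decoded: "run world run run test run"


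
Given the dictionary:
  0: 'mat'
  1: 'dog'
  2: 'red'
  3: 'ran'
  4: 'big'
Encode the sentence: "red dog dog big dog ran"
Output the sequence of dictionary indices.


Look up each word in the dictionary:
  'red' -> 2
  'dog' -> 1
  'dog' -> 1
  'big' -> 4
  'dog' -> 1
  'ran' -> 3

Encoded: [2, 1, 1, 4, 1, 3]


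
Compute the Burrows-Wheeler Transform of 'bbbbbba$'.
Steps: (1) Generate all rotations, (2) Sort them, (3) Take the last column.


Rotations (sorted):
  0: $bbbbbba -> last char: a
  1: a$bbbbbb -> last char: b
  2: ba$bbbbb -> last char: b
  3: bba$bbbb -> last char: b
  4: bbba$bbb -> last char: b
  5: bbbba$bb -> last char: b
  6: bbbbba$b -> last char: b
  7: bbbbbba$ -> last char: $


BWT = abbbbbb$


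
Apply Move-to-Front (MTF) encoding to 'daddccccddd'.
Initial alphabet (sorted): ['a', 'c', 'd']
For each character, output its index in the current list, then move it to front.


MTF encoding:
'd': index 2 in ['a', 'c', 'd'] -> ['d', 'a', 'c']
'a': index 1 in ['d', 'a', 'c'] -> ['a', 'd', 'c']
'd': index 1 in ['a', 'd', 'c'] -> ['d', 'a', 'c']
'd': index 0 in ['d', 'a', 'c'] -> ['d', 'a', 'c']
'c': index 2 in ['d', 'a', 'c'] -> ['c', 'd', 'a']
'c': index 0 in ['c', 'd', 'a'] -> ['c', 'd', 'a']
'c': index 0 in ['c', 'd', 'a'] -> ['c', 'd', 'a']
'c': index 0 in ['c', 'd', 'a'] -> ['c', 'd', 'a']
'd': index 1 in ['c', 'd', 'a'] -> ['d', 'c', 'a']
'd': index 0 in ['d', 'c', 'a'] -> ['d', 'c', 'a']
'd': index 0 in ['d', 'c', 'a'] -> ['d', 'c', 'a']


Output: [2, 1, 1, 0, 2, 0, 0, 0, 1, 0, 0]


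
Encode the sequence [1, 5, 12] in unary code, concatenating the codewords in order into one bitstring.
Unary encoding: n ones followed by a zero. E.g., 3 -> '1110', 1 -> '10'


Encode each number as n ones followed by a terminating 0:
  1 -> 10 (2 bits)
  5 -> 111110 (6 bits)
  12 -> 1111111111110 (13 bits)
Total length = 2 + 6 + 13 = 21 bits.

Unary([1, 5, 12]) = 101111101111111111110 (21 bits)


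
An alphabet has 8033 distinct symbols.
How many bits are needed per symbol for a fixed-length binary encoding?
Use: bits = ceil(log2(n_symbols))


log2(8033) = 12.9717
Bracket: 2^12 = 4096 < 8033 <= 2^13 = 8192
So ceil(log2(8033)) = 13

bits = ceil(log2(8033)) = ceil(12.9717) = 13 bits


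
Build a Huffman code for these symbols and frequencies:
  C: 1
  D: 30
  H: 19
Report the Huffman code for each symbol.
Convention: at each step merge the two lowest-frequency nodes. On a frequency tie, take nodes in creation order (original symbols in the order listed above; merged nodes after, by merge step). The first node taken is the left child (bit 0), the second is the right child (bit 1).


Huffman tree construction:
Step 1: Merge C(1) + H(19) = 20
Step 2: Merge (C+H)(20) + D(30) = 50
Read each symbol's code off the tree from the root (left child = 0, right child = 1).

Codes:
  C: 00 (length 2)
  D: 1 (length 1)
  H: 01 (length 2)
Average code length: 70/50 = 1.4000 bits/symbol


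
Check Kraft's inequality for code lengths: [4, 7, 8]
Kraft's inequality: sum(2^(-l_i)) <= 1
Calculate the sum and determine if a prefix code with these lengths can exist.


Sum = 2^(-4) + 2^(-7) + 2^(-8)
    = 0.0625 + 0.0078125 + 0.00390625
    = 19/256 = 0.07421875
Since 0.07421875 <= 1, Kraft's inequality IS satisfied.
A prefix code with these lengths CAN exist.

Kraft sum = 0.07421875. Satisfied.


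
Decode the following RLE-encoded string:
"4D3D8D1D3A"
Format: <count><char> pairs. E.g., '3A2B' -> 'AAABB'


Expanding each <count><char> pair:
  4D -> 'DDDD'
  3D -> 'DDD'
  8D -> 'DDDDDDDD'
  1D -> 'D'
  3A -> 'AAA'

Decoded = DDDDDDDDDDDDDDDDAAA


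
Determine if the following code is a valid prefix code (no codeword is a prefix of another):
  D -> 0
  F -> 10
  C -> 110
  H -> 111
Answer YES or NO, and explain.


Checking each pair (does one codeword prefix another?):
  D='0' vs F='10': no prefix
  D='0' vs C='110': no prefix
  D='0' vs H='111': no prefix
  F='10' vs D='0': no prefix
  F='10' vs C='110': no prefix
  F='10' vs H='111': no prefix
  C='110' vs D='0': no prefix
  C='110' vs F='10': no prefix
  C='110' vs H='111': no prefix
  H='111' vs D='0': no prefix
  H='111' vs F='10': no prefix
  H='111' vs C='110': no prefix
No violation found over all pairs.

YES -- this is a valid prefix code. No codeword is a prefix of any other codeword.


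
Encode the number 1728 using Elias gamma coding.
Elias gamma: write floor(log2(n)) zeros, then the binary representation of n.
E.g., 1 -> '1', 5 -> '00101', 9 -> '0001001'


num_bits = floor(log2(1728)) + 1 = 11
leading_zeros = num_bits - 1 = 10
binary(1728) = 11011000000

Elias gamma(1728) = '0000000000' + '11011000000' = 000000000011011000000 (21 bits)


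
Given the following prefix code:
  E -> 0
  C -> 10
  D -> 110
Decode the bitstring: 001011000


Decoding step by step:
Bits 0 -> E
Bits 0 -> E
Bits 10 -> C
Bits 110 -> D
Bits 0 -> E
Bits 0 -> E


Decoded message: EECDEE


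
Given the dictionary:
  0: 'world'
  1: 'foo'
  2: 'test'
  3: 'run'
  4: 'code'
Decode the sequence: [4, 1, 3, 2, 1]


Look up each index in the dictionary:
  4 -> 'code'
  1 -> 'foo'
  3 -> 'run'
  2 -> 'test'
  1 -> 'foo'

Decoded: "code foo run test foo"


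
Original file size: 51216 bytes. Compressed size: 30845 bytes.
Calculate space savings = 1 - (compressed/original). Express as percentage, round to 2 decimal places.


ratio = compressed/original = 30845/51216 = 0.602253
savings = 1 - ratio = 1 - 0.602253 = 0.397747
as a percentage: 0.397747 * 100 = 39.77%

Space savings = 1 - 30845/51216 = 39.77%


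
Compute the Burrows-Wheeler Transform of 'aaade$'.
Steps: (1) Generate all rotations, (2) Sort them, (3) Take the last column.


Rotations (sorted):
  0: $aaade -> last char: e
  1: aaade$ -> last char: $
  2: aade$a -> last char: a
  3: ade$aa -> last char: a
  4: de$aaa -> last char: a
  5: e$aaad -> last char: d


BWT = e$aaad


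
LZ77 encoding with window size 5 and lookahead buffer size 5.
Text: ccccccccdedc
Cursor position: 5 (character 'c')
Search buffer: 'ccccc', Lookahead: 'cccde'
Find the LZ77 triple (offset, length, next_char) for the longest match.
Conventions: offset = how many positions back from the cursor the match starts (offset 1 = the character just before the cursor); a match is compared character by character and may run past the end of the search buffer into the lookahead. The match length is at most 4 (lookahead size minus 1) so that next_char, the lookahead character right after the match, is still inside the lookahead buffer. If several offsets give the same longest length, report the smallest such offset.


Try each offset into the search buffer:
  offset=1 (pos 4, char 'c'): match length 3
  offset=2 (pos 3, char 'c'): match length 3
  offset=3 (pos 2, char 'c'): match length 3
  offset=4 (pos 1, char 'c'): match length 3
  offset=5 (pos 0, char 'c'): match length 3
Longest match has length 3, found at offsets 1, 2, 3, 4, 5; take the smallest, offset 1.
next_char = character at position 5 + 3 = 8 -> 'd'

Best match: offset=1, length=3 (matching 'ccc' starting at position 4)
LZ77 triple: (1, 3, 'd')


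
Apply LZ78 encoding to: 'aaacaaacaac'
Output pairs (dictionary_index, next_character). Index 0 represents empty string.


LZ78 encoding steps:
Dictionary: {0: ''}
Step 1: w='' (idx 0), next='a' -> output (0, 'a'), add 'a' as idx 1
Step 2: w='a' (idx 1), next='a' -> output (1, 'a'), add 'aa' as idx 2
Step 3: w='' (idx 0), next='c' -> output (0, 'c'), add 'c' as idx 3
Step 4: w='aa' (idx 2), next='a' -> output (2, 'a'), add 'aaa' as idx 4
Step 5: w='c' (idx 3), next='a' -> output (3, 'a'), add 'ca' as idx 5
Step 6: w='a' (idx 1), next='c' -> output (1, 'c'), add 'ac' as idx 6


Encoded: [(0, 'a'), (1, 'a'), (0, 'c'), (2, 'a'), (3, 'a'), (1, 'c')]


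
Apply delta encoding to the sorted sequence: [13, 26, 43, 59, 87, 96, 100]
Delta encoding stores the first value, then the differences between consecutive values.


First value: 13
Deltas:
  26 - 13 = 13
  43 - 26 = 17
  59 - 43 = 16
  87 - 59 = 28
  96 - 87 = 9
  100 - 96 = 4


Delta encoded: [13, 13, 17, 16, 28, 9, 4]


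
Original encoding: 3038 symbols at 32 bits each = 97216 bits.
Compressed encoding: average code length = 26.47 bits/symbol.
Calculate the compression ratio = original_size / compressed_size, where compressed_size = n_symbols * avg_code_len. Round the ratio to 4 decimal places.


original_size = n_symbols * orig_bits = 3038 * 32 = 97216 bits
compressed_size = n_symbols * avg_code_len = 3038 * 26.47 = 80415.86 bits
ratio = original_size / compressed_size = 97216 / 80415.86 = 1.2089

Compression ratio = 1.2089


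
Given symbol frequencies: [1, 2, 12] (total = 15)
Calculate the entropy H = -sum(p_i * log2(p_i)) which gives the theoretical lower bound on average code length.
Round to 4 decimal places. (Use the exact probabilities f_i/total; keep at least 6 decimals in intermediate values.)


Per-symbol terms -p_i * log2(p_i) with p_i = f_i/15:
  p = 1/15 = 0.066667: log2(p) = -3.906891, -p*log2(p) = 0.260459
  p = 2/15 = 0.133333: log2(p) = -2.906891, -p*log2(p) = 0.387585
  p = 12/15 = 0.800000: log2(p) = -0.321928, -p*log2(p) = 0.257542
H = 0.260459 + 0.387585 + 0.257542 = 0.905586

H = 0.9056 bits/symbol


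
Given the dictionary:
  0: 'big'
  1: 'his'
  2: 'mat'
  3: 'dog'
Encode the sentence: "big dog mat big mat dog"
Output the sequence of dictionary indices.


Look up each word in the dictionary:
  'big' -> 0
  'dog' -> 3
  'mat' -> 2
  'big' -> 0
  'mat' -> 2
  'dog' -> 3

Encoded: [0, 3, 2, 0, 2, 3]


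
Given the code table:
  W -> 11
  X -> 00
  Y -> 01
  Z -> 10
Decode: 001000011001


Decoding:
00 -> X
10 -> Z
00 -> X
01 -> Y
10 -> Z
01 -> Y


Result: XZXYZY


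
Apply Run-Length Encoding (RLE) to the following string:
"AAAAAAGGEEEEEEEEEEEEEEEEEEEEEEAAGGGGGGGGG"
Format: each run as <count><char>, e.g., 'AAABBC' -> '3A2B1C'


Scanning runs left to right:
  i=0: run of 'A' x 6 -> '6A'
  i=6: run of 'G' x 2 -> '2G'
  i=8: run of 'E' x 22 -> '22E'
  i=30: run of 'A' x 2 -> '2A'
  i=32: run of 'G' x 9 -> '9G'

RLE = 6A2G22E2A9G


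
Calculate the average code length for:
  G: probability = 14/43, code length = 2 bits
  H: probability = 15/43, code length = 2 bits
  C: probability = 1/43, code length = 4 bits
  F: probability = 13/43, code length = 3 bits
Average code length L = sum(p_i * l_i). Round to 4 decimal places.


Weighted contributions p_i * l_i:
  G: (14/43) * 2 = 28/43
  H: (15/43) * 2 = 30/43
  C: (1/43) * 4 = 4/43
  F: (13/43) * 3 = 39/43
Sum = (28 + 30 + 4 + 39)/43 = 101/43

L = 101/43 = 2.3488 bits/symbol


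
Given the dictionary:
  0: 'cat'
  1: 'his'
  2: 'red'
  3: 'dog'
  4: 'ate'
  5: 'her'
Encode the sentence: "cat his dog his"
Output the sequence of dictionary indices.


Look up each word in the dictionary:
  'cat' -> 0
  'his' -> 1
  'dog' -> 3
  'his' -> 1

Encoded: [0, 1, 3, 1]


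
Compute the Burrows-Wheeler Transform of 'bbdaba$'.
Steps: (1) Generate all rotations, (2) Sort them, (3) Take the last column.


Rotations (sorted):
  0: $bbdaba -> last char: a
  1: a$bbdab -> last char: b
  2: aba$bbd -> last char: d
  3: ba$bbda -> last char: a
  4: bbdaba$ -> last char: $
  5: bdaba$b -> last char: b
  6: daba$bb -> last char: b


BWT = abda$bb


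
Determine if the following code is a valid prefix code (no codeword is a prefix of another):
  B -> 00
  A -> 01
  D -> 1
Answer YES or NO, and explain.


Checking each pair (does one codeword prefix another?):
  B='00' vs A='01': no prefix
  B='00' vs D='1': no prefix
  A='01' vs B='00': no prefix
  A='01' vs D='1': no prefix
  D='1' vs B='00': no prefix
  D='1' vs A='01': no prefix
No violation found over all pairs.

YES -- this is a valid prefix code. No codeword is a prefix of any other codeword.


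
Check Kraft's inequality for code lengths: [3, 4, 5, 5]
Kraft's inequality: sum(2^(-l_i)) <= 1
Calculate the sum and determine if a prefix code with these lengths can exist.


Sum = 2^(-3) + 2^(-4) + 2^(-5) + 2^(-5)
    = 0.125 + 0.0625 + 0.03125 + 0.03125
    = 8/32 = 0.25
Since 0.25 <= 1, Kraft's inequality IS satisfied.
A prefix code with these lengths CAN exist.

Kraft sum = 0.25. Satisfied.


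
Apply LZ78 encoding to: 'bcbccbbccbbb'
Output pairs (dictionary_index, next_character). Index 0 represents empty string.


LZ78 encoding steps:
Dictionary: {0: ''}
Step 1: w='' (idx 0), next='b' -> output (0, 'b'), add 'b' as idx 1
Step 2: w='' (idx 0), next='c' -> output (0, 'c'), add 'c' as idx 2
Step 3: w='b' (idx 1), next='c' -> output (1, 'c'), add 'bc' as idx 3
Step 4: w='c' (idx 2), next='b' -> output (2, 'b'), add 'cb' as idx 4
Step 5: w='bc' (idx 3), next='c' -> output (3, 'c'), add 'bcc' as idx 5
Step 6: w='b' (idx 1), next='b' -> output (1, 'b'), add 'bb' as idx 6
Step 7: w='b' (idx 1), end of input -> output (1, '')


Encoded: [(0, 'b'), (0, 'c'), (1, 'c'), (2, 'b'), (3, 'c'), (1, 'b'), (1, '')]


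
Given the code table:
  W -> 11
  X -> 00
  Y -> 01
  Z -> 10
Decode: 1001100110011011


Decoding:
10 -> Z
01 -> Y
10 -> Z
01 -> Y
10 -> Z
01 -> Y
10 -> Z
11 -> W


Result: ZYZYZYZW


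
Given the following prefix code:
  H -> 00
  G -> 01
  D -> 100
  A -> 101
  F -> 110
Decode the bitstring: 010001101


Decoding step by step:
Bits 01 -> G
Bits 00 -> H
Bits 01 -> G
Bits 101 -> A


Decoded message: GHGA


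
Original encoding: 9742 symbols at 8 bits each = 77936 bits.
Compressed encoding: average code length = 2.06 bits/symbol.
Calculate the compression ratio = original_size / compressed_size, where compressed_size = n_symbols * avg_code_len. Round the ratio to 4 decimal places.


original_size = n_symbols * orig_bits = 9742 * 8 = 77936 bits
compressed_size = n_symbols * avg_code_len = 9742 * 2.06 = 20068.52 bits
ratio = original_size / compressed_size = 77936 / 20068.52 = 3.8835

Compression ratio = 3.8835


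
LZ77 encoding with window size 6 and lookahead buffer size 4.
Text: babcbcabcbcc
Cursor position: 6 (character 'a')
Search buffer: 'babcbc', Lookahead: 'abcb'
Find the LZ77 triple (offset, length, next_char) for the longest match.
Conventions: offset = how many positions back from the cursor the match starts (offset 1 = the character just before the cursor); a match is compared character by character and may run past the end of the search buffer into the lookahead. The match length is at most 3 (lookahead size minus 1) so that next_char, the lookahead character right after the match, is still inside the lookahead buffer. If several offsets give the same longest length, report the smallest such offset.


Try each offset into the search buffer:
  offset=1 (pos 5, char 'c'): match length 0
  offset=2 (pos 4, char 'b'): match length 0
  offset=3 (pos 3, char 'c'): match length 0
  offset=4 (pos 2, char 'b'): match length 0
  offset=5 (pos 1, char 'a'): match length 3
  offset=6 (pos 0, char 'b'): match length 0
Longest match has length 3 at offset 5.
next_char = character at position 6 + 3 = 9 -> 'b'

Best match: offset=5, length=3 (matching 'abc' starting at position 1)
LZ77 triple: (5, 3, 'b')


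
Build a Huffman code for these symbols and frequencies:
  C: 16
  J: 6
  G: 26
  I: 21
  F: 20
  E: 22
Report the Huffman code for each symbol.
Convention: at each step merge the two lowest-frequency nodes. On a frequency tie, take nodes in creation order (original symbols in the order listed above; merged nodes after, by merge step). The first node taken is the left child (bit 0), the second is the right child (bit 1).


Huffman tree construction:
Step 1: Merge J(6) + C(16) = 22
Step 2: Merge F(20) + I(21) = 41
Step 3: Merge E(22) + (J+C)(22) = 44
Step 4: Merge G(26) + (F+I)(41) = 67
Step 5: Merge (E+(J+C))(44) + (G+(F+I))(67) = 111
Read each symbol's code off the tree from the root (left child = 0, right child = 1).

Codes:
  C: 011 (length 3)
  J: 010 (length 3)
  G: 10 (length 2)
  I: 111 (length 3)
  F: 110 (length 3)
  E: 00 (length 2)
Average code length: 285/111 = 2.5676 bits/symbol


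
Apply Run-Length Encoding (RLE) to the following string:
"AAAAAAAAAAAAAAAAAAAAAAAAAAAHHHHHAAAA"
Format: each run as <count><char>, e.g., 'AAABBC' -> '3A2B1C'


Scanning runs left to right:
  i=0: run of 'A' x 27 -> '27A'
  i=27: run of 'H' x 5 -> '5H'
  i=32: run of 'A' x 4 -> '4A'

RLE = 27A5H4A


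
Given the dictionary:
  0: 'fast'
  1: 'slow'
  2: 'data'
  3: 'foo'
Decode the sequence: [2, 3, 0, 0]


Look up each index in the dictionary:
  2 -> 'data'
  3 -> 'foo'
  0 -> 'fast'
  0 -> 'fast'

Decoded: "data foo fast fast"


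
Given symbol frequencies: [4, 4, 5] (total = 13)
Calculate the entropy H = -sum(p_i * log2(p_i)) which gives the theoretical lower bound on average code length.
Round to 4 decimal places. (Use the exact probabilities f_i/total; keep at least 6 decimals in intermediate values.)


Per-symbol terms -p_i * log2(p_i) with p_i = f_i/13:
  p = 4/13 = 0.307692: log2(p) = -1.700440, -p*log2(p) = 0.523212
  p = 4/13 = 0.307692: log2(p) = -1.700440, -p*log2(p) = 0.523212
  p = 5/13 = 0.384615: log2(p) = -1.378512, -p*log2(p) = 0.530197
H = 0.523212 + 0.523212 + 0.530197 = 1.576621

H = 1.5766 bits/symbol


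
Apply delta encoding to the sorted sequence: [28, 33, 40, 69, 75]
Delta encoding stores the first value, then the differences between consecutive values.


First value: 28
Deltas:
  33 - 28 = 5
  40 - 33 = 7
  69 - 40 = 29
  75 - 69 = 6


Delta encoded: [28, 5, 7, 29, 6]


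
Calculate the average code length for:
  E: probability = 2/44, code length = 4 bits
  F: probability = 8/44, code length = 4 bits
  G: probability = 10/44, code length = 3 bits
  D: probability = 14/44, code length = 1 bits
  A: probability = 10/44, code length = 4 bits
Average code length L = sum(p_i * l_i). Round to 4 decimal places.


Weighted contributions p_i * l_i:
  E: (2/44) * 4 = 8/44
  F: (8/44) * 4 = 32/44
  G: (10/44) * 3 = 30/44
  D: (14/44) * 1 = 14/44
  A: (10/44) * 4 = 40/44
Sum = (8 + 32 + 30 + 14 + 40)/44 = 124/44

L = 124/44 = 2.8182 bits/symbol


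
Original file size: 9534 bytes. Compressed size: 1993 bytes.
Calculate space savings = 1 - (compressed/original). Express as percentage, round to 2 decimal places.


ratio = compressed/original = 1993/9534 = 0.209041
savings = 1 - ratio = 1 - 0.209041 = 0.790959
as a percentage: 0.790959 * 100 = 79.1%

Space savings = 1 - 1993/9534 = 79.1%


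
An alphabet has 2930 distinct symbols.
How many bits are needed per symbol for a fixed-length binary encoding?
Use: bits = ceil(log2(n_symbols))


log2(2930) = 11.5167
Bracket: 2^11 = 2048 < 2930 <= 2^12 = 4096
So ceil(log2(2930)) = 12

bits = ceil(log2(2930)) = ceil(11.5167) = 12 bits


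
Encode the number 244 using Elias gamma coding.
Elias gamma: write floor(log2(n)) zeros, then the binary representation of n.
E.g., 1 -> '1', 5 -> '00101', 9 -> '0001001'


num_bits = floor(log2(244)) + 1 = 8
leading_zeros = num_bits - 1 = 7
binary(244) = 11110100

Elias gamma(244) = '0000000' + '11110100' = 000000011110100 (15 bits)


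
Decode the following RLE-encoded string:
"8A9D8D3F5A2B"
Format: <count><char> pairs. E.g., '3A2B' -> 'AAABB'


Expanding each <count><char> pair:
  8A -> 'AAAAAAAA'
  9D -> 'DDDDDDDDD'
  8D -> 'DDDDDDDD'
  3F -> 'FFF'
  5A -> 'AAAAA'
  2B -> 'BB'

Decoded = AAAAAAAADDDDDDDDDDDDDDDDDFFFAAAAABB


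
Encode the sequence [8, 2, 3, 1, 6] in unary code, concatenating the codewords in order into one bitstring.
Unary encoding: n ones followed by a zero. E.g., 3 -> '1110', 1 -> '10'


Encode each number as n ones followed by a terminating 0:
  8 -> 111111110 (9 bits)
  2 -> 110 (3 bits)
  3 -> 1110 (4 bits)
  1 -> 10 (2 bits)
  6 -> 1111110 (7 bits)
Total length = 9 + 3 + 4 + 2 + 7 = 25 bits.

Unary([8, 2, 3, 1, 6]) = 1111111101101110101111110 (25 bits)


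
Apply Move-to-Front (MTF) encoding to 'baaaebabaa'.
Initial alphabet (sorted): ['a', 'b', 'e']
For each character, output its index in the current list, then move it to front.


MTF encoding:
'b': index 1 in ['a', 'b', 'e'] -> ['b', 'a', 'e']
'a': index 1 in ['b', 'a', 'e'] -> ['a', 'b', 'e']
'a': index 0 in ['a', 'b', 'e'] -> ['a', 'b', 'e']
'a': index 0 in ['a', 'b', 'e'] -> ['a', 'b', 'e']
'e': index 2 in ['a', 'b', 'e'] -> ['e', 'a', 'b']
'b': index 2 in ['e', 'a', 'b'] -> ['b', 'e', 'a']
'a': index 2 in ['b', 'e', 'a'] -> ['a', 'b', 'e']
'b': index 1 in ['a', 'b', 'e'] -> ['b', 'a', 'e']
'a': index 1 in ['b', 'a', 'e'] -> ['a', 'b', 'e']
'a': index 0 in ['a', 'b', 'e'] -> ['a', 'b', 'e']


Output: [1, 1, 0, 0, 2, 2, 2, 1, 1, 0]


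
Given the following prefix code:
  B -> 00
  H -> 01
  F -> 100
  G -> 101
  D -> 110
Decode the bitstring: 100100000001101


Decoding step by step:
Bits 100 -> F
Bits 100 -> F
Bits 00 -> B
Bits 00 -> B
Bits 01 -> H
Bits 101 -> G


Decoded message: FFBBHG


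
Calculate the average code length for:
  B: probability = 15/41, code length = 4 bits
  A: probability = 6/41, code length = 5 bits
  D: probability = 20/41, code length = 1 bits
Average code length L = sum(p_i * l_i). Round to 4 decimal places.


Weighted contributions p_i * l_i:
  B: (15/41) * 4 = 60/41
  A: (6/41) * 5 = 30/41
  D: (20/41) * 1 = 20/41
Sum = (60 + 30 + 20)/41 = 110/41

L = 110/41 = 2.6829 bits/symbol


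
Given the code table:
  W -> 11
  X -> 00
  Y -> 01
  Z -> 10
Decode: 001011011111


Decoding:
00 -> X
10 -> Z
11 -> W
01 -> Y
11 -> W
11 -> W


Result: XZWYWW


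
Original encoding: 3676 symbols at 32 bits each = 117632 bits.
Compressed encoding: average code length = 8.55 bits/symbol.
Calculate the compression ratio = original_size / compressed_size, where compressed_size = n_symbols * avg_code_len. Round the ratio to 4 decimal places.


original_size = n_symbols * orig_bits = 3676 * 32 = 117632 bits
compressed_size = n_symbols * avg_code_len = 3676 * 8.55 = 31429.8 bits
ratio = original_size / compressed_size = 117632 / 31429.8 = 3.7427

Compression ratio = 3.7427


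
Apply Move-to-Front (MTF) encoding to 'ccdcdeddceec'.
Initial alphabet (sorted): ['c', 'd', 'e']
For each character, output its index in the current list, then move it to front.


MTF encoding:
'c': index 0 in ['c', 'd', 'e'] -> ['c', 'd', 'e']
'c': index 0 in ['c', 'd', 'e'] -> ['c', 'd', 'e']
'd': index 1 in ['c', 'd', 'e'] -> ['d', 'c', 'e']
'c': index 1 in ['d', 'c', 'e'] -> ['c', 'd', 'e']
'd': index 1 in ['c', 'd', 'e'] -> ['d', 'c', 'e']
'e': index 2 in ['d', 'c', 'e'] -> ['e', 'd', 'c']
'd': index 1 in ['e', 'd', 'c'] -> ['d', 'e', 'c']
'd': index 0 in ['d', 'e', 'c'] -> ['d', 'e', 'c']
'c': index 2 in ['d', 'e', 'c'] -> ['c', 'd', 'e']
'e': index 2 in ['c', 'd', 'e'] -> ['e', 'c', 'd']
'e': index 0 in ['e', 'c', 'd'] -> ['e', 'c', 'd']
'c': index 1 in ['e', 'c', 'd'] -> ['c', 'e', 'd']


Output: [0, 0, 1, 1, 1, 2, 1, 0, 2, 2, 0, 1]


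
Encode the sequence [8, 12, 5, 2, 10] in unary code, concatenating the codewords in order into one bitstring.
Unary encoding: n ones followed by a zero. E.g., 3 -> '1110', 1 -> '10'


Encode each number as n ones followed by a terminating 0:
  8 -> 111111110 (9 bits)
  12 -> 1111111111110 (13 bits)
  5 -> 111110 (6 bits)
  2 -> 110 (3 bits)
  10 -> 11111111110 (11 bits)
Total length = 9 + 13 + 6 + 3 + 11 = 42 bits.

Unary([8, 12, 5, 2, 10]) = 111111110111111111111011111011011111111110 (42 bits)


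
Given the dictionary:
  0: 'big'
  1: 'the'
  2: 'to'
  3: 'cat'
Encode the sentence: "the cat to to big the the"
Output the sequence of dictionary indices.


Look up each word in the dictionary:
  'the' -> 1
  'cat' -> 3
  'to' -> 2
  'to' -> 2
  'big' -> 0
  'the' -> 1
  'the' -> 1

Encoded: [1, 3, 2, 2, 0, 1, 1]


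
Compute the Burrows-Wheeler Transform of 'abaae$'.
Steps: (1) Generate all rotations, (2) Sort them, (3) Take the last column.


Rotations (sorted):
  0: $abaae -> last char: e
  1: aae$ab -> last char: b
  2: abaae$ -> last char: $
  3: ae$aba -> last char: a
  4: baae$a -> last char: a
  5: e$abaa -> last char: a


BWT = eb$aaa


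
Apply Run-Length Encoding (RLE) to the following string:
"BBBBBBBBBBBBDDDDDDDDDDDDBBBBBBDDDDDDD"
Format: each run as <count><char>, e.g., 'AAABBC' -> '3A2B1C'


Scanning runs left to right:
  i=0: run of 'B' x 12 -> '12B'
  i=12: run of 'D' x 12 -> '12D'
  i=24: run of 'B' x 6 -> '6B'
  i=30: run of 'D' x 7 -> '7D'

RLE = 12B12D6B7D


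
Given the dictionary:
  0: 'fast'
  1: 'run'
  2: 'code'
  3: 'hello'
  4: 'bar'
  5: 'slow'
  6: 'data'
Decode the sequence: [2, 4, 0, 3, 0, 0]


Look up each index in the dictionary:
  2 -> 'code'
  4 -> 'bar'
  0 -> 'fast'
  3 -> 'hello'
  0 -> 'fast'
  0 -> 'fast'

Decoded: "code bar fast hello fast fast"


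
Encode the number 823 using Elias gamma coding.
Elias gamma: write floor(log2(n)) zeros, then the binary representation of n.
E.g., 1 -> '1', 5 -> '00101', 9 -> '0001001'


num_bits = floor(log2(823)) + 1 = 10
leading_zeros = num_bits - 1 = 9
binary(823) = 1100110111

Elias gamma(823) = '000000000' + '1100110111' = 0000000001100110111 (19 bits)


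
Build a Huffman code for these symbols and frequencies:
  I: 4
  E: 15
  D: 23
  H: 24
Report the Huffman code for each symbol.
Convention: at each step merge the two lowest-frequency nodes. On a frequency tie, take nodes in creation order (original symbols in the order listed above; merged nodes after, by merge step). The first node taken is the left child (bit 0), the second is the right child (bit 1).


Huffman tree construction:
Step 1: Merge I(4) + E(15) = 19
Step 2: Merge (I+E)(19) + D(23) = 42
Step 3: Merge H(24) + ((I+E)+D)(42) = 66
Read each symbol's code off the tree from the root (left child = 0, right child = 1).

Codes:
  I: 100 (length 3)
  E: 101 (length 3)
  D: 11 (length 2)
  H: 0 (length 1)
Average code length: 127/66 = 1.9242 bits/symbol


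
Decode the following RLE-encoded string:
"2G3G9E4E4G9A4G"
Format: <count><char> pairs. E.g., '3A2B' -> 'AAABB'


Expanding each <count><char> pair:
  2G -> 'GG'
  3G -> 'GGG'
  9E -> 'EEEEEEEEE'
  4E -> 'EEEE'
  4G -> 'GGGG'
  9A -> 'AAAAAAAAA'
  4G -> 'GGGG'

Decoded = GGGGGEEEEEEEEEEEEEGGGGAAAAAAAAAGGGG


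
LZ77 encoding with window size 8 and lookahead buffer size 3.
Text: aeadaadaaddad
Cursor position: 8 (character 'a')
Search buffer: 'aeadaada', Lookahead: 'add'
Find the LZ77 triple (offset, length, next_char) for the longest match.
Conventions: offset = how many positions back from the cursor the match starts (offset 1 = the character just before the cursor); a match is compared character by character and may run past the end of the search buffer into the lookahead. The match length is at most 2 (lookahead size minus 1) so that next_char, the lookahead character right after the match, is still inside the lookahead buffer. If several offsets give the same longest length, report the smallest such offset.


Try each offset into the search buffer:
  offset=1 (pos 7, char 'a'): match length 1
  offset=2 (pos 6, char 'd'): match length 0
  offset=3 (pos 5, char 'a'): match length 2
  offset=4 (pos 4, char 'a'): match length 1
  offset=5 (pos 3, char 'd'): match length 0
  offset=6 (pos 2, char 'a'): match length 2
  offset=7 (pos 1, char 'e'): match length 0
  offset=8 (pos 0, char 'a'): match length 1
Longest match has length 2, found at offsets 3, 6; take the smallest, offset 3.
next_char = character at position 8 + 2 = 10 -> 'd'

Best match: offset=3, length=2 (matching 'ad' starting at position 5)
LZ77 triple: (3, 2, 'd')


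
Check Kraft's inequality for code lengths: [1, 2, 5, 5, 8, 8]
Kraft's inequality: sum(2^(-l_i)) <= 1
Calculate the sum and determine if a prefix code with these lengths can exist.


Sum = 2^(-1) + 2^(-2) + 2^(-5) + 2^(-5) + 2^(-8) + 2^(-8)
    = 0.5 + 0.25 + 0.03125 + 0.03125 + 0.00390625 + 0.00390625
    = 210/256 = 0.8203125
Since 0.8203125 <= 1, Kraft's inequality IS satisfied.
A prefix code with these lengths CAN exist.

Kraft sum = 0.8203125. Satisfied.


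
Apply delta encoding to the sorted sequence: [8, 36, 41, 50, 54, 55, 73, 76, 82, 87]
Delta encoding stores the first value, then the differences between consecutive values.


First value: 8
Deltas:
  36 - 8 = 28
  41 - 36 = 5
  50 - 41 = 9
  54 - 50 = 4
  55 - 54 = 1
  73 - 55 = 18
  76 - 73 = 3
  82 - 76 = 6
  87 - 82 = 5


Delta encoded: [8, 28, 5, 9, 4, 1, 18, 3, 6, 5]


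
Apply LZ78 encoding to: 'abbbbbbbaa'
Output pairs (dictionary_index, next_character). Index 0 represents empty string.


LZ78 encoding steps:
Dictionary: {0: ''}
Step 1: w='' (idx 0), next='a' -> output (0, 'a'), add 'a' as idx 1
Step 2: w='' (idx 0), next='b' -> output (0, 'b'), add 'b' as idx 2
Step 3: w='b' (idx 2), next='b' -> output (2, 'b'), add 'bb' as idx 3
Step 4: w='bb' (idx 3), next='b' -> output (3, 'b'), add 'bbb' as idx 4
Step 5: w='b' (idx 2), next='a' -> output (2, 'a'), add 'ba' as idx 5
Step 6: w='a' (idx 1), end of input -> output (1, '')


Encoded: [(0, 'a'), (0, 'b'), (2, 'b'), (3, 'b'), (2, 'a'), (1, '')]


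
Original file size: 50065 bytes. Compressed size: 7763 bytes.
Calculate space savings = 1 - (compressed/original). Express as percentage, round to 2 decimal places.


ratio = compressed/original = 7763/50065 = 0.155058
savings = 1 - ratio = 1 - 0.155058 = 0.844942
as a percentage: 0.844942 * 100 = 84.49%

Space savings = 1 - 7763/50065 = 84.49%


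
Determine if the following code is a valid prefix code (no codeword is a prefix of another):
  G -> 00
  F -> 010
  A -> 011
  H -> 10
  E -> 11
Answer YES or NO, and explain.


Checking each pair (does one codeword prefix another?):
  G='00' vs F='010': no prefix
  G='00' vs A='011': no prefix
  G='00' vs H='10': no prefix
  G='00' vs E='11': no prefix
  F='010' vs G='00': no prefix
  F='010' vs A='011': no prefix
  F='010' vs H='10': no prefix
  F='010' vs E='11': no prefix
  A='011' vs G='00': no prefix
  A='011' vs F='010': no prefix
  A='011' vs H='10': no prefix
  A='011' vs E='11': no prefix
  H='10' vs G='00': no prefix
  H='10' vs F='010': no prefix
  H='10' vs A='011': no prefix
  H='10' vs E='11': no prefix
  E='11' vs G='00': no prefix
  E='11' vs F='010': no prefix
  E='11' vs A='011': no prefix
  E='11' vs H='10': no prefix
No violation found over all pairs.

YES -- this is a valid prefix code. No codeword is a prefix of any other codeword.


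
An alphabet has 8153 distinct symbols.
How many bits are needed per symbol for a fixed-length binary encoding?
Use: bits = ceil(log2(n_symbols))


log2(8153) = 12.9931
Bracket: 2^12 = 4096 < 8153 <= 2^13 = 8192
So ceil(log2(8153)) = 13

bits = ceil(log2(8153)) = ceil(12.9931) = 13 bits


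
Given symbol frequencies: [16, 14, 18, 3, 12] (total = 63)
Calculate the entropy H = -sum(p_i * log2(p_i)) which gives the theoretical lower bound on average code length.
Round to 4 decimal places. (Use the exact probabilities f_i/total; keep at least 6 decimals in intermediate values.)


Per-symbol terms -p_i * log2(p_i) with p_i = f_i/63:
  p = 16/63 = 0.253968: log2(p) = -1.977280, -p*log2(p) = 0.502166
  p = 14/63 = 0.222222: log2(p) = -2.169925, -p*log2(p) = 0.482206
  p = 18/63 = 0.285714: log2(p) = -1.807355, -p*log2(p) = 0.516387
  p = 3/63 = 0.047619: log2(p) = -4.392317, -p*log2(p) = 0.209158
  p = 12/63 = 0.190476: log2(p) = -2.392317, -p*log2(p) = 0.455680
H = 0.502166 + 0.482206 + 0.516387 + 0.209158 + 0.455680 = 2.165597

H = 2.1656 bits/symbol
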